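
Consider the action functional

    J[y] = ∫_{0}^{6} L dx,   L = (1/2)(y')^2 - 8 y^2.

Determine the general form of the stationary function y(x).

The Lagrangian is L = (1/2)(y')^2 - 8 y^2.
∂L/∂y = -16y.
∂L/∂y' = y'.
The Euler-Lagrange equation d/dx(∂L/∂y') − ∂L/∂y = 0 becomes:
    y'' + 16 y = 0
General solution: y(x) = A sin(4x) + B cos(4x), where A and B are arbitrary constants fixed by the endpoint conditions.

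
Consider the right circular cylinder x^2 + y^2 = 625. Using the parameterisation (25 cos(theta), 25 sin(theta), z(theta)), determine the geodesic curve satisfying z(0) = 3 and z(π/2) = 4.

Parameterise the cylinder of radius R = 25 as
    r(θ) = (25 cos θ, 25 sin θ, z(θ)).
The arc-length element is
    ds = sqrt(625 + (dz/dθ)^2) dθ,
so the Lagrangian is L = sqrt(625 + z'^2).
L depends on z' only, not on z or θ, so ∂L/∂z = 0 and
    ∂L/∂z' = z' / sqrt(625 + z'^2).
The Euler-Lagrange equation gives
    d/dθ( z' / sqrt(625 + z'^2) ) = 0,
so z' is constant. Integrating once:
    z(θ) = a θ + b,
a helix on the cylinder (a straight line when the cylinder is unrolled). The constants a, b are determined by the endpoint conditions.
With endpoint conditions z(0) = 3 and z(π/2) = 4: from z(0) = b we get b = 3, and a·π/2 + 3 = 4 gives a = 2/π, so
    z(θ) = (2/π) θ + 3.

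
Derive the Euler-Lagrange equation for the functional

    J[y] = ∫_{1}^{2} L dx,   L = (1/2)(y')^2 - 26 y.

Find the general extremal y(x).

The Lagrangian is L = (1/2)(y')^2 - 26 y.
∂L/∂y = -26.
∂L/∂y' = y'.
The Euler-Lagrange equation d/dx(∂L/∂y') − ∂L/∂y = 0 becomes:
    y'' + 26 = 0
General solution: y(x) = -13 x^2 + A x + B, where A and B are arbitrary constants fixed by the endpoint conditions.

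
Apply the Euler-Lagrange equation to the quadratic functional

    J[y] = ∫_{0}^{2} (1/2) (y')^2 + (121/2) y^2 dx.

The Lagrangian is L = (1/2) (y')^2 + (121/2) y^2.
Compute ∂L/∂y = 121y, ∂L/∂y' = y'.
The Euler-Lagrange equation d/dx(∂L/∂y') − ∂L/∂y = 0 reduces to
    y'' − 121 y = 0.
Its general solution is
    y(x) = A e^(11x) + B e^(−11x),
with A, B fixed by the endpoint conditions.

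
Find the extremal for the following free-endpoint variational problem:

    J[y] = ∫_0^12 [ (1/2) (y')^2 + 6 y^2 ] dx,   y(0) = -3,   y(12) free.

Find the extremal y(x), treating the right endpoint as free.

The Lagrangian L = (1/2) (y')^2 + 6 y^2 gives
    ∂L/∂y = 12 y,   ∂L/∂y' = y'.
Euler-Lagrange: y'' − 12 y = 0.
With k = sqrt(12), the general solution is
    y(x) = A cosh(sqrt(12) x) + B sinh(sqrt(12) x).
Fixed left endpoint y(0) = -3 ⇒ A = -3.
The right endpoint x = 12 is free, so the natural (transversality) condition is ∂L/∂y' |_{x=12} = 0, i.e. y'(12) = 0.
Compute y'(x) = A k sinh(k x) + B k cosh(k x), so
    y'(12) = A k sinh(k·12) + B k cosh(k·12) = 0
    ⇒ B = −A tanh(k·12) = 3 tanh(sqrt(12)·12).
Therefore the extremal is
    y(x) = −3 cosh(sqrt(12) x) + 3 tanh(sqrt(12)·12) sinh(sqrt(12) x).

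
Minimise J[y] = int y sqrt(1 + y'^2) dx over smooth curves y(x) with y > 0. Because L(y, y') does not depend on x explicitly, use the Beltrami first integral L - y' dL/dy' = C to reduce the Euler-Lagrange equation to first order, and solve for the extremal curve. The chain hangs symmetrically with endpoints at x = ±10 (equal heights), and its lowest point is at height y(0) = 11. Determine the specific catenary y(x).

The Lagrangian L(y, y') = y sqrt(1 + y'^2) has no explicit x dependence, so the Beltrami identity applies:
    L − y' ∂L/∂y' = C.
Compute ∂L/∂y' = y · y' / sqrt(1 + y'^2). Then
    L − y' ∂L/∂y'
    = y sqrt(1 + y'^2) − y · y'^2 / sqrt(1 + y'^2)
    = y (1 + y'^2 − y'^2) / sqrt(1 + y'^2)
    = y / sqrt(1 + y'^2) = C.
Squaring gives y^2 = C^2 (1 + y'^2), i.e.
    y'^2 = y^2 / C^2 − 1.
Separating variables,
    dy / sqrt(y^2 − C^2) = dx / C,
and integrating gives arccosh(y / C) = (x − a)/C, so
    y(x) = C cosh((x − a)/C),
the catenary. The constants C and a are fixed by the two endpoint conditions (and, for the hanging-chain problem, the length constraint selects C).
Now fit the given data. The endpoints x = ±10 are symmetric at equal height, so the catenary is even about its minimum: a = 0 and y(x) = C cosh(x/C). The lowest point is y(0) = C cosh(0) = C, and we are told y(0) = 11, so C = 11. Therefore
    y(x) = 11 cosh(x/11),
and at the endpoints
    y(±10) = 11 cosh(10/11).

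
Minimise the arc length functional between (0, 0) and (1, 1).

Arc-length functional: J[y] = ∫ sqrt(1 + (y')^2) dx.
Lagrangian L = sqrt(1 + (y')^2) has no explicit y dependence, so ∂L/∂y = 0 and the Euler-Lagrange equation gives
    d/dx( y' / sqrt(1 + (y')^2) ) = 0  ⇒  y' / sqrt(1 + (y')^2) = const.
Hence y' is constant, so y(x) is affine.
Fitting the endpoints (0, 0) and (1, 1):
    slope m = (1 − 0) / (1 − 0) = 1,
    intercept c = 0 − m·0 = 0.
Extremal: y(x) = x.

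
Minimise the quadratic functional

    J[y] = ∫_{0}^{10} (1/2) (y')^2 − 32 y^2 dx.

The Lagrangian is L = (1/2) (y')^2 − 32 y^2.
Compute ∂L/∂y = -64y, ∂L/∂y' = y'.
The Euler-Lagrange equation d/dx(∂L/∂y') − ∂L/∂y = 0 reduces to
    y'' + 64 y = 0.
Its general solution is
    y(x) = A sin(8x) + B cos(8x),
with A, B fixed by the endpoint conditions.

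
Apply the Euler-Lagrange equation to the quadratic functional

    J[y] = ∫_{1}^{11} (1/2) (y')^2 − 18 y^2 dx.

The Lagrangian is L = (1/2) (y')^2 − 18 y^2.
Compute ∂L/∂y = -36y, ∂L/∂y' = y'.
The Euler-Lagrange equation d/dx(∂L/∂y') − ∂L/∂y = 0 reduces to
    y'' + 36 y = 0.
Its general solution is
    y(x) = A sin(6x) + B cos(6x),
with A, B fixed by the endpoint conditions.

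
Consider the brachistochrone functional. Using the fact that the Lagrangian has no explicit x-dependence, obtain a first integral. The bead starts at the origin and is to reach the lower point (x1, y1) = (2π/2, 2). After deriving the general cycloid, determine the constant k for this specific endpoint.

The Lagrangian L = sqrt((1 + y'^2) / y) has no explicit x dependence, so the Beltrami identity applies:
    L − y' ∂L/∂y' = C.
Compute ∂L/∂y' = y' / sqrt(y (1 + y'^2)).
Substitute:
    sqrt((1 + y'^2)/y) − y'·y' / sqrt(y (1 + y'^2))
    = (1 + y'^2) / sqrt(y (1 + y'^2)) − y'^2 / sqrt(y (1 + y'^2))
    = 1 / sqrt(y (1 + y'^2)) = C.
Squaring and rearranging gives the first integral
    y (1 + y'^2) = 1/C^2 =: k   (constant).
Solving this first-order ODE by the substitution
    y = (k/2)(1 − cos θ)
yields the cycloid parameterisation
    x(θ) = (k/2)(θ − sin θ),   y(θ) = (k/2)(1 − cos θ).
The constant k is fixed by the endpoint condition.
Now fit the given lower endpoint (x1, y1) = (2π/2, 2). At the bottom of the first arch (θ = π), the parametric equations give
    y(π) = (k/2)(1 − cos π) = k,
    x(π) = (k/2)(π − sin π) = kπ/2.
Matching y(π) = 2 gives k = 2, consistent with x(π) = 2π/2. Therefore the specific cycloid is
    x(θ) = (2/2)(θ − sin θ),   y(θ) = (2/2)(1 − cos θ).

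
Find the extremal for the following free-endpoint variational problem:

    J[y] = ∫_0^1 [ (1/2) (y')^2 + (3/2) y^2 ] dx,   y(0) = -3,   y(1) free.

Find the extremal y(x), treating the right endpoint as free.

The Lagrangian L = (1/2) (y')^2 + (3/2) y^2 gives
    ∂L/∂y = 3 y,   ∂L/∂y' = y'.
Euler-Lagrange: y'' − 3 y = 0.
With k = sqrt(3), the general solution is
    y(x) = A cosh(sqrt(3) x) + B sinh(sqrt(3) x).
Fixed left endpoint y(0) = -3 ⇒ A = -3.
The right endpoint x = 1 is free, so the natural (transversality) condition is ∂L/∂y' |_{x=1} = 0, i.e. y'(1) = 0.
Compute y'(x) = A k sinh(k x) + B k cosh(k x), so
    y'(1) = A k sinh(k·1) + B k cosh(k·1) = 0
    ⇒ B = −A tanh(k·1) = 3 tanh(sqrt(3)·1).
Therefore the extremal is
    y(x) = −3 cosh(sqrt(3) x) + 3 tanh(sqrt(3)·1) sinh(sqrt(3) x).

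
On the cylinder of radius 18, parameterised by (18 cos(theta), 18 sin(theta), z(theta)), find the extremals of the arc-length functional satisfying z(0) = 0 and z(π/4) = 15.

Parameterise the cylinder of radius R = 18 as
    r(θ) = (18 cos θ, 18 sin θ, z(θ)).
The arc-length element is
    ds = sqrt(324 + (dz/dθ)^2) dθ,
so the Lagrangian is L = sqrt(324 + z'^2).
L depends on z' only, not on z or θ, so ∂L/∂z = 0 and
    ∂L/∂z' = z' / sqrt(324 + z'^2).
The Euler-Lagrange equation gives
    d/dθ( z' / sqrt(324 + z'^2) ) = 0,
so z' is constant. Integrating once:
    z(θ) = a θ + b,
a helix on the cylinder (a straight line when the cylinder is unrolled). The constants a, b are determined by the endpoint conditions.
With endpoint conditions z(0) = 0 and z(π/4) = 15: from z(0) = b we get b = 0, and a·π/4 + 0 = 15 gives a = 60/π, so
    z(θ) = (60/π) θ.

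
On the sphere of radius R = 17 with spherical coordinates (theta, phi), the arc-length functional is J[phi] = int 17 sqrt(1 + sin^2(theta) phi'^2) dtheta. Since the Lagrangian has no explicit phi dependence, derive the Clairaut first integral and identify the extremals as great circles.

On the sphere of radius R = 17 with spherical coordinates (θ, φ), the induced metric is
    ds^2 = 289(dθ^2 + sin^2(θ) dφ^2).
Parameterise by θ; the arc-length functional is
    J[φ] = ∫ 17 sqrt(1 + sin^2(θ) (dφ/dθ)^2) dθ,
so L = 17 sqrt(1 + sin^2(θ) φ'^2). Compute
    ∂L/∂φ = 0  (L has no explicit φ dependence),
    ∂L/∂φ' = 17 sin^2(θ) φ' / sqrt(1 + sin^2(θ) φ'^2).
Since ∂L/∂φ = 0, the Euler-Lagrange equation
    d/dθ(∂L/∂φ') − ∂L/∂φ = 0
reduces to d/dθ(∂L/∂φ') = 0, i.e. the momentum conjugate to φ is conserved:
    17 sin^2(θ) φ' / sqrt(1 + sin^2(θ) φ'^2) = C.
The overall factor of 17 is constant, so dividing through gives Clairaut's relation sin^2(θ) φ' / sqrt(1 + sin^2(θ) φ'^2) = C' (with C' = C/17). Solving for φ' and integrating gives the great-circle family
    cot(θ) = A cos(φ − φ_0),
i.e. the intersection of the sphere with a plane through the origin. The two constants A and φ_0 (equivalently C and one phase) are fixed by the two endpoint conditions.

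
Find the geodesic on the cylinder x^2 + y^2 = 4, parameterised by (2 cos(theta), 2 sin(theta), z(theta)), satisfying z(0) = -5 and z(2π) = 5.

Parameterise the cylinder of radius R = 2 as
    r(θ) = (2 cos θ, 2 sin θ, z(θ)).
The arc-length element is
    ds = sqrt(4 + (dz/dθ)^2) dθ,
so the Lagrangian is L = sqrt(4 + z'^2).
L depends on z' only, not on z or θ, so ∂L/∂z = 0 and
    ∂L/∂z' = z' / sqrt(4 + z'^2).
The Euler-Lagrange equation gives
    d/dθ( z' / sqrt(4 + z'^2) ) = 0,
so z' is constant. Integrating once:
    z(θ) = a θ + b,
a helix on the cylinder (a straight line when the cylinder is unrolled). The constants a, b are determined by the endpoint conditions.
With endpoint conditions z(0) = -5 and z(2π) = 5: from z(0) = b we get b = -5, and a·2π + -5 = 5 gives a = 5/π, so
    z(θ) = (5/π) θ − 5.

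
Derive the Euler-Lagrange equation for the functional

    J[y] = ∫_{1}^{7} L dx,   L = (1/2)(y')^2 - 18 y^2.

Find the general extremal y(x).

The Lagrangian is L = (1/2)(y')^2 - 18 y^2.
∂L/∂y = -36y.
∂L/∂y' = y'.
The Euler-Lagrange equation d/dx(∂L/∂y') − ∂L/∂y = 0 becomes:
    y'' + 36 y = 0
General solution: y(x) = A sin(6x) + B cos(6x), where A and B are arbitrary constants fixed by the endpoint conditions.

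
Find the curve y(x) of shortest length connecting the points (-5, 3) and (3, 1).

Arc-length functional: J[y] = ∫ sqrt(1 + (y')^2) dx.
Lagrangian L = sqrt(1 + (y')^2) has no explicit y dependence, so ∂L/∂y = 0 and the Euler-Lagrange equation gives
    d/dx( y' / sqrt(1 + (y')^2) ) = 0  ⇒  y' / sqrt(1 + (y')^2) = const.
Hence y' is constant, so y(x) is affine.
Fitting the endpoints (-5, 3) and (3, 1):
    slope m = (1 − 3) / (3 − (-5)) = -1/4,
    intercept c = 3 − m·(-5) = 7/4.
Extremal: y(x) = (-1/4) x + 7/4.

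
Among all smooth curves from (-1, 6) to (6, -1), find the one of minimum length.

Arc-length functional: J[y] = ∫ sqrt(1 + (y')^2) dx.
Lagrangian L = sqrt(1 + (y')^2) has no explicit y dependence, so ∂L/∂y = 0 and the Euler-Lagrange equation gives
    d/dx( y' / sqrt(1 + (y')^2) ) = 0  ⇒  y' / sqrt(1 + (y')^2) = const.
Hence y' is constant, so y(x) is affine.
Fitting the endpoints (-1, 6) and (6, -1):
    slope m = ((-1) − 6) / (6 − (-1)) = -1,
    intercept c = 6 − m·(-1) = 5.
Extremal: y(x) = -x + 5.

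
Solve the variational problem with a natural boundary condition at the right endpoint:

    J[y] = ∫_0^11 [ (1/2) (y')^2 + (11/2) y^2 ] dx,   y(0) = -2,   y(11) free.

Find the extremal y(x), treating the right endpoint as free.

The Lagrangian L = (1/2) (y')^2 + (11/2) y^2 gives
    ∂L/∂y = 11 y,   ∂L/∂y' = y'.
Euler-Lagrange: y'' − 11 y = 0.
With k = sqrt(11), the general solution is
    y(x) = A cosh(sqrt(11) x) + B sinh(sqrt(11) x).
Fixed left endpoint y(0) = -2 ⇒ A = -2.
The right endpoint x = 11 is free, so the natural (transversality) condition is ∂L/∂y' |_{x=11} = 0, i.e. y'(11) = 0.
Compute y'(x) = A k sinh(k x) + B k cosh(k x), so
    y'(11) = A k sinh(k·11) + B k cosh(k·11) = 0
    ⇒ B = −A tanh(k·11) = 2 tanh(sqrt(11)·11).
Therefore the extremal is
    y(x) = −2 cosh(sqrt(11) x) + 2 tanh(sqrt(11)·11) sinh(sqrt(11) x).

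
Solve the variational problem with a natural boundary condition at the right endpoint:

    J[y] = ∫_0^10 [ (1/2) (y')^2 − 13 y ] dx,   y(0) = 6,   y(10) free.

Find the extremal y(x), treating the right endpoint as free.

The Lagrangian L = (1/2) (y')^2 − 13 y gives
    ∂L/∂y = −13,   ∂L/∂y' = y'.
Euler-Lagrange: d/dx(y') − (−13) = 0, i.e. y'' + 13 = 0, so
    y(x) = −(13/2) x^2 + C1 x + C2.
Fixed left endpoint y(0) = 6 ⇒ C2 = 6.
The right endpoint x = 10 is free, so the natural (transversality) condition is ∂L/∂y' |_{x=10} = 0, i.e. y'(10) = 0.
Compute y'(x) = −13 x + C1, so y'(10) = −130 + C1 = 0 ⇒ C1 = 130.
Therefore the extremal is
    y(x) = −(13/2) x^2 + 130 x + 6.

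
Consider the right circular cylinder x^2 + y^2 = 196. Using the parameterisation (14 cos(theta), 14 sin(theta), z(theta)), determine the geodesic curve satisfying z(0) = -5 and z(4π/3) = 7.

Parameterise the cylinder of radius R = 14 as
    r(θ) = (14 cos θ, 14 sin θ, z(θ)).
The arc-length element is
    ds = sqrt(196 + (dz/dθ)^2) dθ,
so the Lagrangian is L = sqrt(196 + z'^2).
L depends on z' only, not on z or θ, so ∂L/∂z = 0 and
    ∂L/∂z' = z' / sqrt(196 + z'^2).
The Euler-Lagrange equation gives
    d/dθ( z' / sqrt(196 + z'^2) ) = 0,
so z' is constant. Integrating once:
    z(θ) = a θ + b,
a helix on the cylinder (a straight line when the cylinder is unrolled). The constants a, b are determined by the endpoint conditions.
With endpoint conditions z(0) = -5 and z(4π/3) = 7: from z(0) = b we get b = -5, and a·4π/3 + -5 = 7 gives a = 9/π, so
    z(θ) = (9/π) θ − 5.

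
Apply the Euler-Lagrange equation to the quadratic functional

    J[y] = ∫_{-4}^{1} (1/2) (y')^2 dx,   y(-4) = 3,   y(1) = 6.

The Lagrangian is L = (1/2) (y')^2.
Compute ∂L/∂y = 0, ∂L/∂y' = y'.
The Euler-Lagrange equation d/dx(∂L/∂y') − ∂L/∂y = 0 reduces to
    y'' = 0.
Its general solution is
    y(x) = A x + B,
with A, B fixed by the endpoint conditions.
Applying the endpoint conditions y(-4) = 3 and y(1) = 6: solve A·-4 + B = 3 and A·1 + B = 6. Subtracting gives A(1 − -4) = 6 − 3, so A = 3/5, and B = 3 − A·-4 = 27/5. Therefore
    y(x) = (3/5) x + 27/5.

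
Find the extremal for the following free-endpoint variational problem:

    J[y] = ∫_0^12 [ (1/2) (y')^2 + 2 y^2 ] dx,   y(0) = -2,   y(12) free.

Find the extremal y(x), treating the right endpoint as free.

The Lagrangian L = (1/2) (y')^2 + 2 y^2 gives
    ∂L/∂y = 4 y,   ∂L/∂y' = y'.
Euler-Lagrange: y'' − 4 y = 0.
With k = 2, the general solution is
    y(x) = A cosh(2 x) + B sinh(2 x).
Fixed left endpoint y(0) = -2 ⇒ A = -2.
The right endpoint x = 12 is free, so the natural (transversality) condition is ∂L/∂y' |_{x=12} = 0, i.e. y'(12) = 0.
Compute y'(x) = A k sinh(k x) + B k cosh(k x), so
    y'(12) = A k sinh(k·12) + B k cosh(k·12) = 0
    ⇒ B = −A tanh(k·12) = 2 tanh(2·12).
Therefore the extremal is
    y(x) = −2 cosh(2 x) + 2 tanh(2·12) sinh(2 x).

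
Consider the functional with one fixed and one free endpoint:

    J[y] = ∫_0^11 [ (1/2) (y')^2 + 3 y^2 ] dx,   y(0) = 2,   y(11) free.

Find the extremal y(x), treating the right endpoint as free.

The Lagrangian L = (1/2) (y')^2 + 3 y^2 gives
    ∂L/∂y = 6 y,   ∂L/∂y' = y'.
Euler-Lagrange: y'' − 6 y = 0.
With k = sqrt(6), the general solution is
    y(x) = A cosh(sqrt(6) x) + B sinh(sqrt(6) x).
Fixed left endpoint y(0) = 2 ⇒ A = 2.
The right endpoint x = 11 is free, so the natural (transversality) condition is ∂L/∂y' |_{x=11} = 0, i.e. y'(11) = 0.
Compute y'(x) = A k sinh(k x) + B k cosh(k x), so
    y'(11) = A k sinh(k·11) + B k cosh(k·11) = 0
    ⇒ B = −A tanh(k·11) = − 2 tanh(sqrt(6)·11).
Therefore the extremal is
    y(x) = 2 cosh(sqrt(6) x) − 2 tanh(sqrt(6)·11) sinh(sqrt(6) x).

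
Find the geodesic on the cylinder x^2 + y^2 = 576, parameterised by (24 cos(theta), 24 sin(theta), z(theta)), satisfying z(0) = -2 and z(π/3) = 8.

Parameterise the cylinder of radius R = 24 as
    r(θ) = (24 cos θ, 24 sin θ, z(θ)).
The arc-length element is
    ds = sqrt(576 + (dz/dθ)^2) dθ,
so the Lagrangian is L = sqrt(576 + z'^2).
L depends on z' only, not on z or θ, so ∂L/∂z = 0 and
    ∂L/∂z' = z' / sqrt(576 + z'^2).
The Euler-Lagrange equation gives
    d/dθ( z' / sqrt(576 + z'^2) ) = 0,
so z' is constant. Integrating once:
    z(θ) = a θ + b,
a helix on the cylinder (a straight line when the cylinder is unrolled). The constants a, b are determined by the endpoint conditions.
With endpoint conditions z(0) = -2 and z(π/3) = 8: from z(0) = b we get b = -2, and a·π/3 + -2 = 8 gives a = 30/π, so
    z(θ) = (30/π) θ − 2.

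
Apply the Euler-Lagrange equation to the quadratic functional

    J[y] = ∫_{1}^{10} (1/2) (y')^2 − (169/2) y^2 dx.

The Lagrangian is L = (1/2) (y')^2 − (169/2) y^2.
Compute ∂L/∂y = -169y, ∂L/∂y' = y'.
The Euler-Lagrange equation d/dx(∂L/∂y') − ∂L/∂y = 0 reduces to
    y'' + 169 y = 0.
Its general solution is
    y(x) = A sin(13x) + B cos(13x),
with A, B fixed by the endpoint conditions.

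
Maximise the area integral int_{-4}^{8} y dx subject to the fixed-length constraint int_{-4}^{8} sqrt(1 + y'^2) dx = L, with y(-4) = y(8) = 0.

Set up the augmented Lagrangian using a multiplier λ for the length constraint:
    F(y, y') = y − λ sqrt(1 + y'^2).
F has no explicit x dependence, so the Beltrami identity yields a first integral
    F − y' ∂F/∂y' = C.
Compute ∂F/∂y' = −λ y' / sqrt(1 + y'^2). Then
    y − λ sqrt(1 + y'^2) + λ y'^2 / sqrt(1 + y'^2) = C
    ⇒  y − λ / sqrt(1 + y'^2) = C.
Solving for y' and integrating gives
    (x − a)^2 + (y − b)^2 = λ^2,
a circular arc of radius λ. The constants a, b are determined by the endpoint conditions y(-4) = y(8) = 0, and λ is fixed implicitly by the length constraint
    ∫_{-4}^{8} sqrt(1 + y'^2) dx = L.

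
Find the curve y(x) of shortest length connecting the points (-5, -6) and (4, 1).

Arc-length functional: J[y] = ∫ sqrt(1 + (y')^2) dx.
Lagrangian L = sqrt(1 + (y')^2) has no explicit y dependence, so ∂L/∂y = 0 and the Euler-Lagrange equation gives
    d/dx( y' / sqrt(1 + (y')^2) ) = 0  ⇒  y' / sqrt(1 + (y')^2) = const.
Hence y' is constant, so y(x) is affine.
Fitting the endpoints (-5, -6) and (4, 1):
    slope m = (1 − (-6)) / (4 − (-5)) = 7/9,
    intercept c = (-6) − m·(-5) = -19/9.
Extremal: y(x) = (7/9) x - 19/9.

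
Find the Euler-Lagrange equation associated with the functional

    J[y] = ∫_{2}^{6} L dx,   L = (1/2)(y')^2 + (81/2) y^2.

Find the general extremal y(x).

The Lagrangian is L = (1/2)(y')^2 + (81/2) y^2.
∂L/∂y = 81y.
∂L/∂y' = y'.
The Euler-Lagrange equation d/dx(∂L/∂y') − ∂L/∂y = 0 becomes:
    y'' - 81 y = 0
General solution: y(x) = A e^(9x) + B e^(-9x), where A and B are arbitrary constants fixed by the endpoint conditions.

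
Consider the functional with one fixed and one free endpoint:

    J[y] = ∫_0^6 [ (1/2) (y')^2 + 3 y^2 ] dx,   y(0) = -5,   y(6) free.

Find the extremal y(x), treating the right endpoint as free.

The Lagrangian L = (1/2) (y')^2 + 3 y^2 gives
    ∂L/∂y = 6 y,   ∂L/∂y' = y'.
Euler-Lagrange: y'' − 6 y = 0.
With k = sqrt(6), the general solution is
    y(x) = A cosh(sqrt(6) x) + B sinh(sqrt(6) x).
Fixed left endpoint y(0) = -5 ⇒ A = -5.
The right endpoint x = 6 is free, so the natural (transversality) condition is ∂L/∂y' |_{x=6} = 0, i.e. y'(6) = 0.
Compute y'(x) = A k sinh(k x) + B k cosh(k x), so
    y'(6) = A k sinh(k·6) + B k cosh(k·6) = 0
    ⇒ B = −A tanh(k·6) = 5 tanh(sqrt(6)·6).
Therefore the extremal is
    y(x) = −5 cosh(sqrt(6) x) + 5 tanh(sqrt(6)·6) sinh(sqrt(6) x).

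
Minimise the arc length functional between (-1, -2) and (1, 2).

Arc-length functional: J[y] = ∫ sqrt(1 + (y')^2) dx.
Lagrangian L = sqrt(1 + (y')^2) has no explicit y dependence, so ∂L/∂y = 0 and the Euler-Lagrange equation gives
    d/dx( y' / sqrt(1 + (y')^2) ) = 0  ⇒  y' / sqrt(1 + (y')^2) = const.
Hence y' is constant, so y(x) is affine.
Fitting the endpoints (-1, -2) and (1, 2):
    slope m = (2 − (-2)) / (1 − (-1)) = 2,
    intercept c = (-2) − m·(-1) = 0.
Extremal: y(x) = 2 x.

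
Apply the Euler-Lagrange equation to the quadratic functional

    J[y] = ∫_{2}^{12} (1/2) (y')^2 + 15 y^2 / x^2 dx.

The Lagrangian is L = (1/2) (y')^2 + 15 y^2 / x^2.
Compute ∂L/∂y = 30y/x^2, ∂L/∂y' = y'.
The Euler-Lagrange equation d/dx(∂L/∂y') − ∂L/∂y = 0 reduces to
    y'' − 30/x^2 · y = 0  (x > 0).
Its general solution is
    y(x) = A x^6 + B x^(-5),
with A, B fixed by the endpoint conditions.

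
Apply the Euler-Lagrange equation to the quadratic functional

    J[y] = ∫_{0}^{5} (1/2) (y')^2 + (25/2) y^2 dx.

The Lagrangian is L = (1/2) (y')^2 + (25/2) y^2.
Compute ∂L/∂y = 25y, ∂L/∂y' = y'.
The Euler-Lagrange equation d/dx(∂L/∂y') − ∂L/∂y = 0 reduces to
    y'' − 25 y = 0.
Its general solution is
    y(x) = A e^(5x) + B e^(−5x),
with A, B fixed by the endpoint conditions.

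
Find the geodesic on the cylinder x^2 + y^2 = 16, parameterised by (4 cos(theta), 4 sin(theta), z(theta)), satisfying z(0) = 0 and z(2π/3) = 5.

Parameterise the cylinder of radius R = 4 as
    r(θ) = (4 cos θ, 4 sin θ, z(θ)).
The arc-length element is
    ds = sqrt(16 + (dz/dθ)^2) dθ,
so the Lagrangian is L = sqrt(16 + z'^2).
L depends on z' only, not on z or θ, so ∂L/∂z = 0 and
    ∂L/∂z' = z' / sqrt(16 + z'^2).
The Euler-Lagrange equation gives
    d/dθ( z' / sqrt(16 + z'^2) ) = 0,
so z' is constant. Integrating once:
    z(θ) = a θ + b,
a helix on the cylinder (a straight line when the cylinder is unrolled). The constants a, b are determined by the endpoint conditions.
With endpoint conditions z(0) = 0 and z(2π/3) = 5: from z(0) = b we get b = 0, and a·2π/3 + 0 = 5 gives a = 15/(2π), so
    z(θ) = (15/(2π)) θ.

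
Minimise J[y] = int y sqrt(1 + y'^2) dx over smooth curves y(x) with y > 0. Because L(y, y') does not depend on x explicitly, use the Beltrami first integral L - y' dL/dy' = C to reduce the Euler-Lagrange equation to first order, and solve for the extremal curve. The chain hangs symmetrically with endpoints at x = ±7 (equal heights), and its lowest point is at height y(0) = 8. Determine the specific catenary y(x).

The Lagrangian L(y, y') = y sqrt(1 + y'^2) has no explicit x dependence, so the Beltrami identity applies:
    L − y' ∂L/∂y' = C.
Compute ∂L/∂y' = y · y' / sqrt(1 + y'^2). Then
    L − y' ∂L/∂y'
    = y sqrt(1 + y'^2) − y · y'^2 / sqrt(1 + y'^2)
    = y (1 + y'^2 − y'^2) / sqrt(1 + y'^2)
    = y / sqrt(1 + y'^2) = C.
Squaring gives y^2 = C^2 (1 + y'^2), i.e.
    y'^2 = y^2 / C^2 − 1.
Separating variables,
    dy / sqrt(y^2 − C^2) = dx / C,
and integrating gives arccosh(y / C) = (x − a)/C, so
    y(x) = C cosh((x − a)/C),
the catenary. The constants C and a are fixed by the two endpoint conditions (and, for the hanging-chain problem, the length constraint selects C).
Now fit the given data. The endpoints x = ±7 are symmetric at equal height, so the catenary is even about its minimum: a = 0 and y(x) = C cosh(x/C). The lowest point is y(0) = C cosh(0) = C, and we are told y(0) = 8, so C = 8. Therefore
    y(x) = 8 cosh(x/8),
and at the endpoints
    y(±7) = 8 cosh(7/8).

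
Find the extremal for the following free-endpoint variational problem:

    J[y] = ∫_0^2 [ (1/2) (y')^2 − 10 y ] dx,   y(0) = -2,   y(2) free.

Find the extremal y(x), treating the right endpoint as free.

The Lagrangian L = (1/2) (y')^2 − 10 y gives
    ∂L/∂y = −10,   ∂L/∂y' = y'.
Euler-Lagrange: d/dx(y') − (−10) = 0, i.e. y'' + 10 = 0, so
    y(x) = −(10/2) x^2 + C1 x + C2.
Fixed left endpoint y(0) = -2 ⇒ C2 = -2.
The right endpoint x = 2 is free, so the natural (transversality) condition is ∂L/∂y' |_{x=2} = 0, i.e. y'(2) = 0.
Compute y'(x) = −10 x + C1, so y'(2) = −20 + C1 = 0 ⇒ C1 = 20.
Therefore the extremal is
    y(x) = −5 x^2 + 20 x − 2.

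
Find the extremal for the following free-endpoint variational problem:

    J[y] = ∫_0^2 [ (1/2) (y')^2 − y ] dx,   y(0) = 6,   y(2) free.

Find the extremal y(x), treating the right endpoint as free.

The Lagrangian L = (1/2) (y')^2 − y gives
    ∂L/∂y = −1,   ∂L/∂y' = y'.
Euler-Lagrange: d/dx(y') − (−1) = 0, i.e. y'' + 1 = 0, so
    y(x) = −(1/2) x^2 + C1 x + C2.
Fixed left endpoint y(0) = 6 ⇒ C2 = 6.
The right endpoint x = 2 is free, so the natural (transversality) condition is ∂L/∂y' |_{x=2} = 0, i.e. y'(2) = 0.
Compute y'(x) = −1 x + C1, so y'(2) = −2 + C1 = 0 ⇒ C1 = 2.
Therefore the extremal is
    y(x) = −x^2/2 + 2 x + 6.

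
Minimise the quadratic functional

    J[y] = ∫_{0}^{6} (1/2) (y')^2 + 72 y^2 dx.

The Lagrangian is L = (1/2) (y')^2 + 72 y^2.
Compute ∂L/∂y = 144y, ∂L/∂y' = y'.
The Euler-Lagrange equation d/dx(∂L/∂y') − ∂L/∂y = 0 reduces to
    y'' − 144 y = 0.
Its general solution is
    y(x) = A e^(12x) + B e^(−12x),
with A, B fixed by the endpoint conditions.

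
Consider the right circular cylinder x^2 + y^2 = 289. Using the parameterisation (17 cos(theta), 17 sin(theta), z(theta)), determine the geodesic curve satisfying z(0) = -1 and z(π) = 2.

Parameterise the cylinder of radius R = 17 as
    r(θ) = (17 cos θ, 17 sin θ, z(θ)).
The arc-length element is
    ds = sqrt(289 + (dz/dθ)^2) dθ,
so the Lagrangian is L = sqrt(289 + z'^2).
L depends on z' only, not on z or θ, so ∂L/∂z = 0 and
    ∂L/∂z' = z' / sqrt(289 + z'^2).
The Euler-Lagrange equation gives
    d/dθ( z' / sqrt(289 + z'^2) ) = 0,
so z' is constant. Integrating once:
    z(θ) = a θ + b,
a helix on the cylinder (a straight line when the cylinder is unrolled). The constants a, b are determined by the endpoint conditions.
With endpoint conditions z(0) = -1 and z(π) = 2: from z(0) = b we get b = -1, and a·π + -1 = 2 gives a = 3/π, so
    z(θ) = (3/π) θ − 1.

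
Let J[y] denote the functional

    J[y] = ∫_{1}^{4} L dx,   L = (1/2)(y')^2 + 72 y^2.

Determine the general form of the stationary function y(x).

The Lagrangian is L = (1/2)(y')^2 + 72 y^2.
∂L/∂y = 144y.
∂L/∂y' = y'.
The Euler-Lagrange equation d/dx(∂L/∂y') − ∂L/∂y = 0 becomes:
    y'' - 144 y = 0
General solution: y(x) = A e^(12x) + B e^(-12x), where A and B are arbitrary constants fixed by the endpoint conditions.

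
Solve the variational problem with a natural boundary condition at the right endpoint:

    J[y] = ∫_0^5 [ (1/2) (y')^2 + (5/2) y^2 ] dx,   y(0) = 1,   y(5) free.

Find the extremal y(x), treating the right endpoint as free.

The Lagrangian L = (1/2) (y')^2 + (5/2) y^2 gives
    ∂L/∂y = 5 y,   ∂L/∂y' = y'.
Euler-Lagrange: y'' − 5 y = 0.
With k = sqrt(5), the general solution is
    y(x) = A cosh(sqrt(5) x) + B sinh(sqrt(5) x).
Fixed left endpoint y(0) = 1 ⇒ A = 1.
The right endpoint x = 5 is free, so the natural (transversality) condition is ∂L/∂y' |_{x=5} = 0, i.e. y'(5) = 0.
Compute y'(x) = A k sinh(k x) + B k cosh(k x), so
    y'(5) = A k sinh(k·5) + B k cosh(k·5) = 0
    ⇒ B = −A tanh(k·5) = − tanh(sqrt(5)·5).
Therefore the extremal is
    y(x) = cosh(sqrt(5) x) − tanh(sqrt(5)·5) sinh(sqrt(5) x).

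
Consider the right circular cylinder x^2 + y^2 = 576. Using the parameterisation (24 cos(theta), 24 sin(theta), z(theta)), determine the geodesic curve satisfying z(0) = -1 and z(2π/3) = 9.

Parameterise the cylinder of radius R = 24 as
    r(θ) = (24 cos θ, 24 sin θ, z(θ)).
The arc-length element is
    ds = sqrt(576 + (dz/dθ)^2) dθ,
so the Lagrangian is L = sqrt(576 + z'^2).
L depends on z' only, not on z or θ, so ∂L/∂z = 0 and
    ∂L/∂z' = z' / sqrt(576 + z'^2).
The Euler-Lagrange equation gives
    d/dθ( z' / sqrt(576 + z'^2) ) = 0,
so z' is constant. Integrating once:
    z(θ) = a θ + b,
a helix on the cylinder (a straight line when the cylinder is unrolled). The constants a, b are determined by the endpoint conditions.
With endpoint conditions z(0) = -1 and z(2π/3) = 9: from z(0) = b we get b = -1, and a·2π/3 + -1 = 9 gives a = 15/π, so
    z(θ) = (15/π) θ − 1.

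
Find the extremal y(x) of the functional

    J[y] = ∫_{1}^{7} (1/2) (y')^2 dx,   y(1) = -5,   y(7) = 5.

The Lagrangian is L = (1/2) (y')^2.
Compute ∂L/∂y = 0, ∂L/∂y' = y'.
The Euler-Lagrange equation d/dx(∂L/∂y') − ∂L/∂y = 0 reduces to
    y'' = 0.
Its general solution is
    y(x) = A x + B,
with A, B fixed by the endpoint conditions.
Applying the endpoint conditions y(1) = -5 and y(7) = 5: solve A·1 + B = -5 and A·7 + B = 5. Subtracting gives A(7 − 1) = 5 − -5, so A = 5/3, and B = -5 − A·1 = -20/3. Therefore
    y(x) = (5/3) x - 20/3.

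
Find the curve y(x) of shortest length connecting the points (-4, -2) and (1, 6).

Arc-length functional: J[y] = ∫ sqrt(1 + (y')^2) dx.
Lagrangian L = sqrt(1 + (y')^2) has no explicit y dependence, so ∂L/∂y = 0 and the Euler-Lagrange equation gives
    d/dx( y' / sqrt(1 + (y')^2) ) = 0  ⇒  y' / sqrt(1 + (y')^2) = const.
Hence y' is constant, so y(x) is affine.
Fitting the endpoints (-4, -2) and (1, 6):
    slope m = (6 − (-2)) / (1 − (-4)) = 8/5,
    intercept c = (-2) − m·(-4) = 22/5.
Extremal: y(x) = (8/5) x + 22/5.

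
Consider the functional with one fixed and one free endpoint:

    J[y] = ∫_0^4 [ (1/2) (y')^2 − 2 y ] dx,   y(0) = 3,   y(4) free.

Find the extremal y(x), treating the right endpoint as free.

The Lagrangian L = (1/2) (y')^2 − 2 y gives
    ∂L/∂y = −2,   ∂L/∂y' = y'.
Euler-Lagrange: d/dx(y') − (−2) = 0, i.e. y'' + 2 = 0, so
    y(x) = −(2/2) x^2 + C1 x + C2.
Fixed left endpoint y(0) = 3 ⇒ C2 = 3.
The right endpoint x = 4 is free, so the natural (transversality) condition is ∂L/∂y' |_{x=4} = 0, i.e. y'(4) = 0.
Compute y'(x) = −2 x + C1, so y'(4) = −8 + C1 = 0 ⇒ C1 = 8.
Therefore the extremal is
    y(x) = −x^2 + 8 x + 3.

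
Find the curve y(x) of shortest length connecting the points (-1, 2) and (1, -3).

Arc-length functional: J[y] = ∫ sqrt(1 + (y')^2) dx.
Lagrangian L = sqrt(1 + (y')^2) has no explicit y dependence, so ∂L/∂y = 0 and the Euler-Lagrange equation gives
    d/dx( y' / sqrt(1 + (y')^2) ) = 0  ⇒  y' / sqrt(1 + (y')^2) = const.
Hence y' is constant, so y(x) is affine.
Fitting the endpoints (-1, 2) and (1, -3):
    slope m = ((-3) − 2) / (1 − (-1)) = -5/2,
    intercept c = 2 − m·(-1) = -1/2.
Extremal: y(x) = (-5/2) x - 1/2.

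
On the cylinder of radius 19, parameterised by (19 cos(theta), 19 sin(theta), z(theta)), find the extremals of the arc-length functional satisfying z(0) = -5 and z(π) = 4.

Parameterise the cylinder of radius R = 19 as
    r(θ) = (19 cos θ, 19 sin θ, z(θ)).
The arc-length element is
    ds = sqrt(361 + (dz/dθ)^2) dθ,
so the Lagrangian is L = sqrt(361 + z'^2).
L depends on z' only, not on z or θ, so ∂L/∂z = 0 and
    ∂L/∂z' = z' / sqrt(361 + z'^2).
The Euler-Lagrange equation gives
    d/dθ( z' / sqrt(361 + z'^2) ) = 0,
so z' is constant. Integrating once:
    z(θ) = a θ + b,
a helix on the cylinder (a straight line when the cylinder is unrolled). The constants a, b are determined by the endpoint conditions.
With endpoint conditions z(0) = -5 and z(π) = 4: from z(0) = b we get b = -5, and a·π + -5 = 4 gives a = 9/π, so
    z(θ) = (9/π) θ − 5.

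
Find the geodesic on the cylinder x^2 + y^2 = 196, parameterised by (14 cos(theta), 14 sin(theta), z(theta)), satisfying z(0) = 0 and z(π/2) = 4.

Parameterise the cylinder of radius R = 14 as
    r(θ) = (14 cos θ, 14 sin θ, z(θ)).
The arc-length element is
    ds = sqrt(196 + (dz/dθ)^2) dθ,
so the Lagrangian is L = sqrt(196 + z'^2).
L depends on z' only, not on z or θ, so ∂L/∂z = 0 and
    ∂L/∂z' = z' / sqrt(196 + z'^2).
The Euler-Lagrange equation gives
    d/dθ( z' / sqrt(196 + z'^2) ) = 0,
so z' is constant. Integrating once:
    z(θ) = a θ + b,
a helix on the cylinder (a straight line when the cylinder is unrolled). The constants a, b are determined by the endpoint conditions.
With endpoint conditions z(0) = 0 and z(π/2) = 4: from z(0) = b we get b = 0, and a·π/2 + 0 = 4 gives a = 8/π, so
    z(θ) = (8/π) θ.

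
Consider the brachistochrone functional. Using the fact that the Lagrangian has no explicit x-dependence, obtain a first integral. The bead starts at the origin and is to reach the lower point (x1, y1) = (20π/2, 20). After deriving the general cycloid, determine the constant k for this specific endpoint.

The Lagrangian L = sqrt((1 + y'^2) / y) has no explicit x dependence, so the Beltrami identity applies:
    L − y' ∂L/∂y' = C.
Compute ∂L/∂y' = y' / sqrt(y (1 + y'^2)).
Substitute:
    sqrt((1 + y'^2)/y) − y'·y' / sqrt(y (1 + y'^2))
    = (1 + y'^2) / sqrt(y (1 + y'^2)) − y'^2 / sqrt(y (1 + y'^2))
    = 1 / sqrt(y (1 + y'^2)) = C.
Squaring and rearranging gives the first integral
    y (1 + y'^2) = 1/C^2 =: k   (constant).
Solving this first-order ODE by the substitution
    y = (k/2)(1 − cos θ)
yields the cycloid parameterisation
    x(θ) = (k/2)(θ − sin θ),   y(θ) = (k/2)(1 − cos θ).
The constant k is fixed by the endpoint condition.
Now fit the given lower endpoint (x1, y1) = (20π/2, 20). At the bottom of the first arch (θ = π), the parametric equations give
    y(π) = (k/2)(1 − cos π) = k,
    x(π) = (k/2)(π − sin π) = kπ/2.
Matching y(π) = 20 gives k = 20, consistent with x(π) = 20π/2. Therefore the specific cycloid is
    x(θ) = (20/2)(θ − sin θ),   y(θ) = (20/2)(1 − cos θ).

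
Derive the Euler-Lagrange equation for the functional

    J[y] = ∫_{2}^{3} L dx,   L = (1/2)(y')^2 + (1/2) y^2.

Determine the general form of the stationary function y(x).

The Lagrangian is L = (1/2)(y')^2 + (1/2) y^2.
∂L/∂y = y.
∂L/∂y' = y'.
The Euler-Lagrange equation d/dx(∂L/∂y') − ∂L/∂y = 0 becomes:
    y'' - y = 0
General solution: y(x) = A e^x + B e^(-x), where A and B are arbitrary constants fixed by the endpoint conditions.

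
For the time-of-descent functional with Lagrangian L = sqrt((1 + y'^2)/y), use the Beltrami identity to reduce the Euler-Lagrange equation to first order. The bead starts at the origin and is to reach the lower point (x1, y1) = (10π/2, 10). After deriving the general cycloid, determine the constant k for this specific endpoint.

The Lagrangian L = sqrt((1 + y'^2) / y) has no explicit x dependence, so the Beltrami identity applies:
    L − y' ∂L/∂y' = C.
Compute ∂L/∂y' = y' / sqrt(y (1 + y'^2)).
Substitute:
    sqrt((1 + y'^2)/y) − y'·y' / sqrt(y (1 + y'^2))
    = (1 + y'^2) / sqrt(y (1 + y'^2)) − y'^2 / sqrt(y (1 + y'^2))
    = 1 / sqrt(y (1 + y'^2)) = C.
Squaring and rearranging gives the first integral
    y (1 + y'^2) = 1/C^2 =: k   (constant).
Solving this first-order ODE by the substitution
    y = (k/2)(1 − cos θ)
yields the cycloid parameterisation
    x(θ) = (k/2)(θ − sin θ),   y(θ) = (k/2)(1 − cos θ).
The constant k is fixed by the endpoint condition.
Now fit the given lower endpoint (x1, y1) = (10π/2, 10). At the bottom of the first arch (θ = π), the parametric equations give
    y(π) = (k/2)(1 − cos π) = k,
    x(π) = (k/2)(π − sin π) = kπ/2.
Matching y(π) = 10 gives k = 10, consistent with x(π) = 10π/2. Therefore the specific cycloid is
    x(θ) = (10/2)(θ − sin θ),   y(θ) = (10/2)(1 − cos θ).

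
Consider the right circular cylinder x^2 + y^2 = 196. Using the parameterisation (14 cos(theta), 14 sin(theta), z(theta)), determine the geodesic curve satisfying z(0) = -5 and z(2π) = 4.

Parameterise the cylinder of radius R = 14 as
    r(θ) = (14 cos θ, 14 sin θ, z(θ)).
The arc-length element is
    ds = sqrt(196 + (dz/dθ)^2) dθ,
so the Lagrangian is L = sqrt(196 + z'^2).
L depends on z' only, not on z or θ, so ∂L/∂z = 0 and
    ∂L/∂z' = z' / sqrt(196 + z'^2).
The Euler-Lagrange equation gives
    d/dθ( z' / sqrt(196 + z'^2) ) = 0,
so z' is constant. Integrating once:
    z(θ) = a θ + b,
a helix on the cylinder (a straight line when the cylinder is unrolled). The constants a, b are determined by the endpoint conditions.
With endpoint conditions z(0) = -5 and z(2π) = 4: from z(0) = b we get b = -5, and a·2π + -5 = 4 gives a = 9/(2π), so
    z(θ) = (9/(2π)) θ − 5.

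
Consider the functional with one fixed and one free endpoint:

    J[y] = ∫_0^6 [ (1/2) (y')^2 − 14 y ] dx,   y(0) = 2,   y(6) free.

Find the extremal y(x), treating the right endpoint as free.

The Lagrangian L = (1/2) (y')^2 − 14 y gives
    ∂L/∂y = −14,   ∂L/∂y' = y'.
Euler-Lagrange: d/dx(y') − (−14) = 0, i.e. y'' + 14 = 0, so
    y(x) = −(14/2) x^2 + C1 x + C2.
Fixed left endpoint y(0) = 2 ⇒ C2 = 2.
The right endpoint x = 6 is free, so the natural (transversality) condition is ∂L/∂y' |_{x=6} = 0, i.e. y'(6) = 0.
Compute y'(x) = −14 x + C1, so y'(6) = −84 + C1 = 0 ⇒ C1 = 84.
Therefore the extremal is
    y(x) = −7 x^2 + 84 x + 2.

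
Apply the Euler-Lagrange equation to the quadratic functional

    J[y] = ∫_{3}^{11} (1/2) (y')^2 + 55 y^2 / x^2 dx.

The Lagrangian is L = (1/2) (y')^2 + 55 y^2 / x^2.
Compute ∂L/∂y = 110y/x^2, ∂L/∂y' = y'.
The Euler-Lagrange equation d/dx(∂L/∂y') − ∂L/∂y = 0 reduces to
    y'' − 110/x^2 · y = 0  (x > 0).
Its general solution is
    y(x) = A x^11 + B x^(-10),
with A, B fixed by the endpoint conditions.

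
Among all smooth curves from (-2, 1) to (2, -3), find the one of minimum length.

Arc-length functional: J[y] = ∫ sqrt(1 + (y')^2) dx.
Lagrangian L = sqrt(1 + (y')^2) has no explicit y dependence, so ∂L/∂y = 0 and the Euler-Lagrange equation gives
    d/dx( y' / sqrt(1 + (y')^2) ) = 0  ⇒  y' / sqrt(1 + (y')^2) = const.
Hence y' is constant, so y(x) is affine.
Fitting the endpoints (-2, 1) and (2, -3):
    slope m = ((-3) − 1) / (2 − (-2)) = -1,
    intercept c = 1 − m·(-2) = -1.
Extremal: y(x) = -x - 1.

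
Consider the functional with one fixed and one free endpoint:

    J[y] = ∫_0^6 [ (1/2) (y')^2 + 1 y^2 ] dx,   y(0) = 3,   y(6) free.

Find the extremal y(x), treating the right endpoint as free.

The Lagrangian L = (1/2) (y')^2 + 1 y^2 gives
    ∂L/∂y = 2 y,   ∂L/∂y' = y'.
Euler-Lagrange: y'' − 2 y = 0.
With k = sqrt(2), the general solution is
    y(x) = A cosh(sqrt(2) x) + B sinh(sqrt(2) x).
Fixed left endpoint y(0) = 3 ⇒ A = 3.
The right endpoint x = 6 is free, so the natural (transversality) condition is ∂L/∂y' |_{x=6} = 0, i.e. y'(6) = 0.
Compute y'(x) = A k sinh(k x) + B k cosh(k x), so
    y'(6) = A k sinh(k·6) + B k cosh(k·6) = 0
    ⇒ B = −A tanh(k·6) = − 3 tanh(sqrt(2)·6).
Therefore the extremal is
    y(x) = 3 cosh(sqrt(2) x) − 3 tanh(sqrt(2)·6) sinh(sqrt(2) x).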